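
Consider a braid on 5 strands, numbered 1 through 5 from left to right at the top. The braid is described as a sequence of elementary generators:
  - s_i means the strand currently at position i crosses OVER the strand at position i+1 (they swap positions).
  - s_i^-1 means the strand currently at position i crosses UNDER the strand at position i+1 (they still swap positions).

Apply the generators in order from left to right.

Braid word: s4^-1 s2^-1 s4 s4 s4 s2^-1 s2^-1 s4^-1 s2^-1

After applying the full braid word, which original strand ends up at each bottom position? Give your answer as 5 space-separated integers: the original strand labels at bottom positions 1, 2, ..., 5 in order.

Answer: 1 2 3 5 4

Derivation:
Gen 1 (s4^-1): strand 4 crosses under strand 5. Perm now: [1 2 3 5 4]
Gen 2 (s2^-1): strand 2 crosses under strand 3. Perm now: [1 3 2 5 4]
Gen 3 (s4): strand 5 crosses over strand 4. Perm now: [1 3 2 4 5]
Gen 4 (s4): strand 4 crosses over strand 5. Perm now: [1 3 2 5 4]
Gen 5 (s4): strand 5 crosses over strand 4. Perm now: [1 3 2 4 5]
Gen 6 (s2^-1): strand 3 crosses under strand 2. Perm now: [1 2 3 4 5]
Gen 7 (s2^-1): strand 2 crosses under strand 3. Perm now: [1 3 2 4 5]
Gen 8 (s4^-1): strand 4 crosses under strand 5. Perm now: [1 3 2 5 4]
Gen 9 (s2^-1): strand 3 crosses under strand 2. Perm now: [1 2 3 5 4]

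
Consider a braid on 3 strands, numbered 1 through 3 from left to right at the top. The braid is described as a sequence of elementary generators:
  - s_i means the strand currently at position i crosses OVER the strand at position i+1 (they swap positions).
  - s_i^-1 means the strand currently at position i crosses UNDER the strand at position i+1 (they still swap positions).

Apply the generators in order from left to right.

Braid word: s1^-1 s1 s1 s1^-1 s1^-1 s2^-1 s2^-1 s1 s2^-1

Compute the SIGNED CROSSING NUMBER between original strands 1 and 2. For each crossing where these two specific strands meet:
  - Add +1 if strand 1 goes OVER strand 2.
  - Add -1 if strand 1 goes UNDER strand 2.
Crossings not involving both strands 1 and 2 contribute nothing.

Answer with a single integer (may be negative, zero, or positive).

Gen 1: 1 under 2. Both 1&2? yes. Contrib: -1. Sum: -1
Gen 2: 2 over 1. Both 1&2? yes. Contrib: -1. Sum: -2
Gen 3: 1 over 2. Both 1&2? yes. Contrib: +1. Sum: -1
Gen 4: 2 under 1. Both 1&2? yes. Contrib: +1. Sum: 0
Gen 5: 1 under 2. Both 1&2? yes. Contrib: -1. Sum: -1
Gen 6: crossing 1x3. Both 1&2? no. Sum: -1
Gen 7: crossing 3x1. Both 1&2? no. Sum: -1
Gen 8: 2 over 1. Both 1&2? yes. Contrib: -1. Sum: -2
Gen 9: crossing 2x3. Both 1&2? no. Sum: -2

Answer: -2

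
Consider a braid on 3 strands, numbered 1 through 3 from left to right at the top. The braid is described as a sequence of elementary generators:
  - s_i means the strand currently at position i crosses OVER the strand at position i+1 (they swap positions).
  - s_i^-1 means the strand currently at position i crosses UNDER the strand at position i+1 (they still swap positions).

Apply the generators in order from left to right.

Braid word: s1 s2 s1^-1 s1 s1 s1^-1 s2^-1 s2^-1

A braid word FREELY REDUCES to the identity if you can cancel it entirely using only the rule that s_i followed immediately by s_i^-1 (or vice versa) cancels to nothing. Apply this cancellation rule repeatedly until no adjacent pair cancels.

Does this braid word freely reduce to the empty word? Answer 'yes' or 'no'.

Answer: no

Derivation:
Gen 1 (s1): push. Stack: [s1]
Gen 2 (s2): push. Stack: [s1 s2]
Gen 3 (s1^-1): push. Stack: [s1 s2 s1^-1]
Gen 4 (s1): cancels prior s1^-1. Stack: [s1 s2]
Gen 5 (s1): push. Stack: [s1 s2 s1]
Gen 6 (s1^-1): cancels prior s1. Stack: [s1 s2]
Gen 7 (s2^-1): cancels prior s2. Stack: [s1]
Gen 8 (s2^-1): push. Stack: [s1 s2^-1]
Reduced word: s1 s2^-1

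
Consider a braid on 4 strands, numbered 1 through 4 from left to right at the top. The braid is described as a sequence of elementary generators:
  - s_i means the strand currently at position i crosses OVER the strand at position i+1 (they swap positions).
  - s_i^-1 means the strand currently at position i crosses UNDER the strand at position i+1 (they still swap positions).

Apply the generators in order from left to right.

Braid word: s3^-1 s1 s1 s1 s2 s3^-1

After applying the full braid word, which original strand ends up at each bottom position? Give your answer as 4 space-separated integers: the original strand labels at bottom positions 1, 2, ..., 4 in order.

Gen 1 (s3^-1): strand 3 crosses under strand 4. Perm now: [1 2 4 3]
Gen 2 (s1): strand 1 crosses over strand 2. Perm now: [2 1 4 3]
Gen 3 (s1): strand 2 crosses over strand 1. Perm now: [1 2 4 3]
Gen 4 (s1): strand 1 crosses over strand 2. Perm now: [2 1 4 3]
Gen 5 (s2): strand 1 crosses over strand 4. Perm now: [2 4 1 3]
Gen 6 (s3^-1): strand 1 crosses under strand 3. Perm now: [2 4 3 1]

Answer: 2 4 3 1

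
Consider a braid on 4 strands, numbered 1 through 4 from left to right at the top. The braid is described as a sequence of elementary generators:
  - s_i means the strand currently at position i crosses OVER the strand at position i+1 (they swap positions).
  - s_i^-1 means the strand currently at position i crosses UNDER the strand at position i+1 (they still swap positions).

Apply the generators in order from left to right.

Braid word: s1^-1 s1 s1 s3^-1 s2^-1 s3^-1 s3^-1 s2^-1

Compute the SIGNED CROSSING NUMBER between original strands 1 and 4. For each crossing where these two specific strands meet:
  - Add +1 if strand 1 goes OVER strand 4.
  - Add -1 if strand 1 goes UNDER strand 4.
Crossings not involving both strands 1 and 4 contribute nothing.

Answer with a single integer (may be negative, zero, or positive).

Gen 1: crossing 1x2. Both 1&4? no. Sum: 0
Gen 2: crossing 2x1. Both 1&4? no. Sum: 0
Gen 3: crossing 1x2. Both 1&4? no. Sum: 0
Gen 4: crossing 3x4. Both 1&4? no. Sum: 0
Gen 5: 1 under 4. Both 1&4? yes. Contrib: -1. Sum: -1
Gen 6: crossing 1x3. Both 1&4? no. Sum: -1
Gen 7: crossing 3x1. Both 1&4? no. Sum: -1
Gen 8: 4 under 1. Both 1&4? yes. Contrib: +1. Sum: 0

Answer: 0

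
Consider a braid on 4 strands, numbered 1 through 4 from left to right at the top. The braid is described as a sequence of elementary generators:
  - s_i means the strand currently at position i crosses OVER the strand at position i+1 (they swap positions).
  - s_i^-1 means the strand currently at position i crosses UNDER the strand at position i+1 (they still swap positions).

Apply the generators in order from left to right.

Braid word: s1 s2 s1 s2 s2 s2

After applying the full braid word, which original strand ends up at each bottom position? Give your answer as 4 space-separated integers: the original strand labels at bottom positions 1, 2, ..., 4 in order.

Answer: 3 1 2 4

Derivation:
Gen 1 (s1): strand 1 crosses over strand 2. Perm now: [2 1 3 4]
Gen 2 (s2): strand 1 crosses over strand 3. Perm now: [2 3 1 4]
Gen 3 (s1): strand 2 crosses over strand 3. Perm now: [3 2 1 4]
Gen 4 (s2): strand 2 crosses over strand 1. Perm now: [3 1 2 4]
Gen 5 (s2): strand 1 crosses over strand 2. Perm now: [3 2 1 4]
Gen 6 (s2): strand 2 crosses over strand 1. Perm now: [3 1 2 4]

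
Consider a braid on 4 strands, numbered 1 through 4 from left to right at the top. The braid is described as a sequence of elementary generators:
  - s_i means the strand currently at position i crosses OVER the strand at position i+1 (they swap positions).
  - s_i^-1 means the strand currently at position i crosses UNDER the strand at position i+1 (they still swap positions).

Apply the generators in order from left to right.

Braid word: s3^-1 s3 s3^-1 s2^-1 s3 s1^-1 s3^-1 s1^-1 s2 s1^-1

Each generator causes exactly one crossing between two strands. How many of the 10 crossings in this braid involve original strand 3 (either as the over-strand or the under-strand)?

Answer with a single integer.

Gen 1: crossing 3x4. Involves strand 3? yes. Count so far: 1
Gen 2: crossing 4x3. Involves strand 3? yes. Count so far: 2
Gen 3: crossing 3x4. Involves strand 3? yes. Count so far: 3
Gen 4: crossing 2x4. Involves strand 3? no. Count so far: 3
Gen 5: crossing 2x3. Involves strand 3? yes. Count so far: 4
Gen 6: crossing 1x4. Involves strand 3? no. Count so far: 4
Gen 7: crossing 3x2. Involves strand 3? yes. Count so far: 5
Gen 8: crossing 4x1. Involves strand 3? no. Count so far: 5
Gen 9: crossing 4x2. Involves strand 3? no. Count so far: 5
Gen 10: crossing 1x2. Involves strand 3? no. Count so far: 5

Answer: 5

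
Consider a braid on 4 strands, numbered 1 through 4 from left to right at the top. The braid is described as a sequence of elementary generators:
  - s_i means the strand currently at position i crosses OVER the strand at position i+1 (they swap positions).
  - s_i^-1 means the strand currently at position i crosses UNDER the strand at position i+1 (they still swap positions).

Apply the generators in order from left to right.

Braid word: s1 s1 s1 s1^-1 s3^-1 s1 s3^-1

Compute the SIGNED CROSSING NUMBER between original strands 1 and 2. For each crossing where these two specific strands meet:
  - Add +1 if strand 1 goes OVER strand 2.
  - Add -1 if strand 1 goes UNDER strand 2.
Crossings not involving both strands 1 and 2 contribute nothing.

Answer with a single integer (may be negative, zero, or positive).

Answer: 3

Derivation:
Gen 1: 1 over 2. Both 1&2? yes. Contrib: +1. Sum: 1
Gen 2: 2 over 1. Both 1&2? yes. Contrib: -1. Sum: 0
Gen 3: 1 over 2. Both 1&2? yes. Contrib: +1. Sum: 1
Gen 4: 2 under 1. Both 1&2? yes. Contrib: +1. Sum: 2
Gen 5: crossing 3x4. Both 1&2? no. Sum: 2
Gen 6: 1 over 2. Both 1&2? yes. Contrib: +1. Sum: 3
Gen 7: crossing 4x3. Both 1&2? no. Sum: 3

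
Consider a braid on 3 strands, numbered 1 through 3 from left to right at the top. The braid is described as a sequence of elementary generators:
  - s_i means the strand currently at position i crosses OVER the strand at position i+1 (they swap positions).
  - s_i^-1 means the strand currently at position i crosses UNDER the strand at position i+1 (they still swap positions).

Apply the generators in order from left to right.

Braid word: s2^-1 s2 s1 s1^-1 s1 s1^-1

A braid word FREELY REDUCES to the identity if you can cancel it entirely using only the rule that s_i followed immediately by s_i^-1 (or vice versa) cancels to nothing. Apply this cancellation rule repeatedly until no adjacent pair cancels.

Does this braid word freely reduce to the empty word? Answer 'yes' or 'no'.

Gen 1 (s2^-1): push. Stack: [s2^-1]
Gen 2 (s2): cancels prior s2^-1. Stack: []
Gen 3 (s1): push. Stack: [s1]
Gen 4 (s1^-1): cancels prior s1. Stack: []
Gen 5 (s1): push. Stack: [s1]
Gen 6 (s1^-1): cancels prior s1. Stack: []
Reduced word: (empty)

Answer: yes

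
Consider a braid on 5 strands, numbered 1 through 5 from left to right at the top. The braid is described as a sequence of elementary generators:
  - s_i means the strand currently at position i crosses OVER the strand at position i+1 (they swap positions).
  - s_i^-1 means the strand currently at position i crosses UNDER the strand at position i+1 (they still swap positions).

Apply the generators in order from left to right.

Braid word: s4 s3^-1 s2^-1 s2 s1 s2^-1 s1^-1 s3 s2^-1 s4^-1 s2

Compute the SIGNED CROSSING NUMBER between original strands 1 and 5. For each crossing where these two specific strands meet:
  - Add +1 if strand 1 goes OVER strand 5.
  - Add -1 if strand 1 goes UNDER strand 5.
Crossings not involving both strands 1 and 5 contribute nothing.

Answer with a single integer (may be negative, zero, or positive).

Answer: -1

Derivation:
Gen 1: crossing 4x5. Both 1&5? no. Sum: 0
Gen 2: crossing 3x5. Both 1&5? no. Sum: 0
Gen 3: crossing 2x5. Both 1&5? no. Sum: 0
Gen 4: crossing 5x2. Both 1&5? no. Sum: 0
Gen 5: crossing 1x2. Both 1&5? no. Sum: 0
Gen 6: 1 under 5. Both 1&5? yes. Contrib: -1. Sum: -1
Gen 7: crossing 2x5. Both 1&5? no. Sum: -1
Gen 8: crossing 1x3. Both 1&5? no. Sum: -1
Gen 9: crossing 2x3. Both 1&5? no. Sum: -1
Gen 10: crossing 1x4. Both 1&5? no. Sum: -1
Gen 11: crossing 3x2. Both 1&5? no. Sum: -1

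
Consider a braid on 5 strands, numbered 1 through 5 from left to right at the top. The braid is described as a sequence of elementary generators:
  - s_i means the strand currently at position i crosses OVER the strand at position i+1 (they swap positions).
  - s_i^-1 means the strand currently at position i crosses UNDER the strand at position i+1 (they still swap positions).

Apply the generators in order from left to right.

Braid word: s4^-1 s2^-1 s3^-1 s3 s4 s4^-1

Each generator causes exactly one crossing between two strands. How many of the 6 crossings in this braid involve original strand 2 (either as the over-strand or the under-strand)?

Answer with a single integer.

Answer: 3

Derivation:
Gen 1: crossing 4x5. Involves strand 2? no. Count so far: 0
Gen 2: crossing 2x3. Involves strand 2? yes. Count so far: 1
Gen 3: crossing 2x5. Involves strand 2? yes. Count so far: 2
Gen 4: crossing 5x2. Involves strand 2? yes. Count so far: 3
Gen 5: crossing 5x4. Involves strand 2? no. Count so far: 3
Gen 6: crossing 4x5. Involves strand 2? no. Count so far: 3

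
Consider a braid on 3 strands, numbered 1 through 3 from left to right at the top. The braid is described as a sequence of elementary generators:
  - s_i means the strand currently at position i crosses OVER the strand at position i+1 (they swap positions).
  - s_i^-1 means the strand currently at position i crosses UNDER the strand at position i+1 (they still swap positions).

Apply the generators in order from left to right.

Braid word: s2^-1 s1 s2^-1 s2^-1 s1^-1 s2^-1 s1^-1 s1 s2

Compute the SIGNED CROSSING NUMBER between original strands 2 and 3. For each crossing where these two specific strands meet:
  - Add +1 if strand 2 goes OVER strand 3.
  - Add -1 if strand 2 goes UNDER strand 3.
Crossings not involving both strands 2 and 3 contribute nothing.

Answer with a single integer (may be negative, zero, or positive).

Gen 1: 2 under 3. Both 2&3? yes. Contrib: -1. Sum: -1
Gen 2: crossing 1x3. Both 2&3? no. Sum: -1
Gen 3: crossing 1x2. Both 2&3? no. Sum: -1
Gen 4: crossing 2x1. Both 2&3? no. Sum: -1
Gen 5: crossing 3x1. Both 2&3? no. Sum: -1
Gen 6: 3 under 2. Both 2&3? yes. Contrib: +1. Sum: 0
Gen 7: crossing 1x2. Both 2&3? no. Sum: 0
Gen 8: crossing 2x1. Both 2&3? no. Sum: 0
Gen 9: 2 over 3. Both 2&3? yes. Contrib: +1. Sum: 1

Answer: 1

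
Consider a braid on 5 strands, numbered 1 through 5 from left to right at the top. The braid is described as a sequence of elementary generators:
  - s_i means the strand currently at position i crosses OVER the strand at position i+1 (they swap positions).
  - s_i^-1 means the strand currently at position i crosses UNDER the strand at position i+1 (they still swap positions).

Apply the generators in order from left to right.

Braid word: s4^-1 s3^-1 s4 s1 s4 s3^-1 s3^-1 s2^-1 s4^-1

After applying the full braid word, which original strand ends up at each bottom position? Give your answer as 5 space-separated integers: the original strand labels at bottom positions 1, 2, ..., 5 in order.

Answer: 2 5 1 4 3

Derivation:
Gen 1 (s4^-1): strand 4 crosses under strand 5. Perm now: [1 2 3 5 4]
Gen 2 (s3^-1): strand 3 crosses under strand 5. Perm now: [1 2 5 3 4]
Gen 3 (s4): strand 3 crosses over strand 4. Perm now: [1 2 5 4 3]
Gen 4 (s1): strand 1 crosses over strand 2. Perm now: [2 1 5 4 3]
Gen 5 (s4): strand 4 crosses over strand 3. Perm now: [2 1 5 3 4]
Gen 6 (s3^-1): strand 5 crosses under strand 3. Perm now: [2 1 3 5 4]
Gen 7 (s3^-1): strand 3 crosses under strand 5. Perm now: [2 1 5 3 4]
Gen 8 (s2^-1): strand 1 crosses under strand 5. Perm now: [2 5 1 3 4]
Gen 9 (s4^-1): strand 3 crosses under strand 4. Perm now: [2 5 1 4 3]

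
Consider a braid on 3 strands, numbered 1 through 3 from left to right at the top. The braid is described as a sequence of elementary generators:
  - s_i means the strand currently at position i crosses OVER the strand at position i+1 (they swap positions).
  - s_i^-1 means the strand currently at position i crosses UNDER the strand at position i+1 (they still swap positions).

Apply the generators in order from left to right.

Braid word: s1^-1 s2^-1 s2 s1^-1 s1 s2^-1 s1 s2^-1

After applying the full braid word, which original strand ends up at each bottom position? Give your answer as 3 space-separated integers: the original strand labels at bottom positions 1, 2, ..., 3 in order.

Gen 1 (s1^-1): strand 1 crosses under strand 2. Perm now: [2 1 3]
Gen 2 (s2^-1): strand 1 crosses under strand 3. Perm now: [2 3 1]
Gen 3 (s2): strand 3 crosses over strand 1. Perm now: [2 1 3]
Gen 4 (s1^-1): strand 2 crosses under strand 1. Perm now: [1 2 3]
Gen 5 (s1): strand 1 crosses over strand 2. Perm now: [2 1 3]
Gen 6 (s2^-1): strand 1 crosses under strand 3. Perm now: [2 3 1]
Gen 7 (s1): strand 2 crosses over strand 3. Perm now: [3 2 1]
Gen 8 (s2^-1): strand 2 crosses under strand 1. Perm now: [3 1 2]

Answer: 3 1 2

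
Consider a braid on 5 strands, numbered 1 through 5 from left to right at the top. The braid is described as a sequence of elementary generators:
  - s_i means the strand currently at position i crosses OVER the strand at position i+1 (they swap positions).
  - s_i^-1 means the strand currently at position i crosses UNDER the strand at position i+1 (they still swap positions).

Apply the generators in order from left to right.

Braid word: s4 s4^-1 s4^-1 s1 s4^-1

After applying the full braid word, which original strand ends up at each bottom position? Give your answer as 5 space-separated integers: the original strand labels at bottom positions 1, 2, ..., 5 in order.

Gen 1 (s4): strand 4 crosses over strand 5. Perm now: [1 2 3 5 4]
Gen 2 (s4^-1): strand 5 crosses under strand 4. Perm now: [1 2 3 4 5]
Gen 3 (s4^-1): strand 4 crosses under strand 5. Perm now: [1 2 3 5 4]
Gen 4 (s1): strand 1 crosses over strand 2. Perm now: [2 1 3 5 4]
Gen 5 (s4^-1): strand 5 crosses under strand 4. Perm now: [2 1 3 4 5]

Answer: 2 1 3 4 5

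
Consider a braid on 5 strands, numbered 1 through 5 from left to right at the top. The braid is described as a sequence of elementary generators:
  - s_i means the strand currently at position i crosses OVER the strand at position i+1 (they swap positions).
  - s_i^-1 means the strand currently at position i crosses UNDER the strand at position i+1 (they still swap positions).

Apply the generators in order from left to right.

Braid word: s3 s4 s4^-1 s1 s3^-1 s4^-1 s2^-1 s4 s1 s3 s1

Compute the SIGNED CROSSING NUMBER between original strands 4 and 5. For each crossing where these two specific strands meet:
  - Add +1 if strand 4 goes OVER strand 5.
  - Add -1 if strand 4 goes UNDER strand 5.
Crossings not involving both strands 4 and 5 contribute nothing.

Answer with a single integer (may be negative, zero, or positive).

Answer: -2

Derivation:
Gen 1: crossing 3x4. Both 4&5? no. Sum: 0
Gen 2: crossing 3x5. Both 4&5? no. Sum: 0
Gen 3: crossing 5x3. Both 4&5? no. Sum: 0
Gen 4: crossing 1x2. Both 4&5? no. Sum: 0
Gen 5: crossing 4x3. Both 4&5? no. Sum: 0
Gen 6: 4 under 5. Both 4&5? yes. Contrib: -1. Sum: -1
Gen 7: crossing 1x3. Both 4&5? no. Sum: -1
Gen 8: 5 over 4. Both 4&5? yes. Contrib: -1. Sum: -2
Gen 9: crossing 2x3. Both 4&5? no. Sum: -2
Gen 10: crossing 1x4. Both 4&5? no. Sum: -2
Gen 11: crossing 3x2. Both 4&5? no. Sum: -2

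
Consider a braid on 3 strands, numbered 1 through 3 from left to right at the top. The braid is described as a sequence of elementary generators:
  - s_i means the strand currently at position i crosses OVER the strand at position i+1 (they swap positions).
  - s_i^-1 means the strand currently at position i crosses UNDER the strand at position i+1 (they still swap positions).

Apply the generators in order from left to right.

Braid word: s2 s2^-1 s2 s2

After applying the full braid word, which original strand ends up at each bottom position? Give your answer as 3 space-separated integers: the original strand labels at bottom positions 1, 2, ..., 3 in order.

Answer: 1 2 3

Derivation:
Gen 1 (s2): strand 2 crosses over strand 3. Perm now: [1 3 2]
Gen 2 (s2^-1): strand 3 crosses under strand 2. Perm now: [1 2 3]
Gen 3 (s2): strand 2 crosses over strand 3. Perm now: [1 3 2]
Gen 4 (s2): strand 3 crosses over strand 2. Perm now: [1 2 3]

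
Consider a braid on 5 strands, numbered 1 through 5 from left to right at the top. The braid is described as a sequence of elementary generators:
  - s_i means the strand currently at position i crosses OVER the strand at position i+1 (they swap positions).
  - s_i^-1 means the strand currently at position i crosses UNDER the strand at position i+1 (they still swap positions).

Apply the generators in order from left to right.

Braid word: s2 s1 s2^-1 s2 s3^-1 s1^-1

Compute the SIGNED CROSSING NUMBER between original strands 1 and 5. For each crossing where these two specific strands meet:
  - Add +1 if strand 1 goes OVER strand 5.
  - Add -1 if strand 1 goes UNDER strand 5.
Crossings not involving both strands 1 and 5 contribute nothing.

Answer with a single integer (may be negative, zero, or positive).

Gen 1: crossing 2x3. Both 1&5? no. Sum: 0
Gen 2: crossing 1x3. Both 1&5? no. Sum: 0
Gen 3: crossing 1x2. Both 1&5? no. Sum: 0
Gen 4: crossing 2x1. Both 1&5? no. Sum: 0
Gen 5: crossing 2x4. Both 1&5? no. Sum: 0
Gen 6: crossing 3x1. Both 1&5? no. Sum: 0

Answer: 0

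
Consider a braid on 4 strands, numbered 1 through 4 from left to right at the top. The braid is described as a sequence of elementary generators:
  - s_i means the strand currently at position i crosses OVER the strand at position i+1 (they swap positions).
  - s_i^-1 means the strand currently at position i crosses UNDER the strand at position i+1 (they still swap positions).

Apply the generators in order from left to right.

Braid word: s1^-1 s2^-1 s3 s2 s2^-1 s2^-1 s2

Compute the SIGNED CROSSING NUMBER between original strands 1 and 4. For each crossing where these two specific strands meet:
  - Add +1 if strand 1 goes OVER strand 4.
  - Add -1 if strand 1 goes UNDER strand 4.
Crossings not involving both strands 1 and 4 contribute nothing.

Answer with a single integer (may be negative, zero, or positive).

Gen 1: crossing 1x2. Both 1&4? no. Sum: 0
Gen 2: crossing 1x3. Both 1&4? no. Sum: 0
Gen 3: 1 over 4. Both 1&4? yes. Contrib: +1. Sum: 1
Gen 4: crossing 3x4. Both 1&4? no. Sum: 1
Gen 5: crossing 4x3. Both 1&4? no. Sum: 1
Gen 6: crossing 3x4. Both 1&4? no. Sum: 1
Gen 7: crossing 4x3. Both 1&4? no. Sum: 1

Answer: 1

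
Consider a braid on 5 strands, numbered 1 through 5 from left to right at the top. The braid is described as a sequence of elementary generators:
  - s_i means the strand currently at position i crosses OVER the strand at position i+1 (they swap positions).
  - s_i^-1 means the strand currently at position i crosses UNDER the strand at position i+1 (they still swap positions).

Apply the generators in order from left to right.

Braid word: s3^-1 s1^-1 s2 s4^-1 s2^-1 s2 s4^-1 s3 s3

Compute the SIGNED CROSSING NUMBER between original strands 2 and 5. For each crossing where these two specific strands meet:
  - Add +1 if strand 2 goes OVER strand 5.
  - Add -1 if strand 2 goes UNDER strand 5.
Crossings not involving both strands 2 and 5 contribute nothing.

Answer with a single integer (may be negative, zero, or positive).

Answer: 0

Derivation:
Gen 1: crossing 3x4. Both 2&5? no. Sum: 0
Gen 2: crossing 1x2. Both 2&5? no. Sum: 0
Gen 3: crossing 1x4. Both 2&5? no. Sum: 0
Gen 4: crossing 3x5. Both 2&5? no. Sum: 0
Gen 5: crossing 4x1. Both 2&5? no. Sum: 0
Gen 6: crossing 1x4. Both 2&5? no. Sum: 0
Gen 7: crossing 5x3. Both 2&5? no. Sum: 0
Gen 8: crossing 1x3. Both 2&5? no. Sum: 0
Gen 9: crossing 3x1. Both 2&5? no. Sum: 0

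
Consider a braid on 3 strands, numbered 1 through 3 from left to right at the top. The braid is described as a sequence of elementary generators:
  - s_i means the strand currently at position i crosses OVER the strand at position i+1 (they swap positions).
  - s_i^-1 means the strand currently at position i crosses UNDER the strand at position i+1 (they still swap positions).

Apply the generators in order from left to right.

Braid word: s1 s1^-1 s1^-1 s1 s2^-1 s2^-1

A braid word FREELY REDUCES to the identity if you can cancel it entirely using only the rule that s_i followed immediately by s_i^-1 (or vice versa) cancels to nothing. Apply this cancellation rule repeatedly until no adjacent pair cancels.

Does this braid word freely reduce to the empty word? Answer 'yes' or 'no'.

Answer: no

Derivation:
Gen 1 (s1): push. Stack: [s1]
Gen 2 (s1^-1): cancels prior s1. Stack: []
Gen 3 (s1^-1): push. Stack: [s1^-1]
Gen 4 (s1): cancels prior s1^-1. Stack: []
Gen 5 (s2^-1): push. Stack: [s2^-1]
Gen 6 (s2^-1): push. Stack: [s2^-1 s2^-1]
Reduced word: s2^-1 s2^-1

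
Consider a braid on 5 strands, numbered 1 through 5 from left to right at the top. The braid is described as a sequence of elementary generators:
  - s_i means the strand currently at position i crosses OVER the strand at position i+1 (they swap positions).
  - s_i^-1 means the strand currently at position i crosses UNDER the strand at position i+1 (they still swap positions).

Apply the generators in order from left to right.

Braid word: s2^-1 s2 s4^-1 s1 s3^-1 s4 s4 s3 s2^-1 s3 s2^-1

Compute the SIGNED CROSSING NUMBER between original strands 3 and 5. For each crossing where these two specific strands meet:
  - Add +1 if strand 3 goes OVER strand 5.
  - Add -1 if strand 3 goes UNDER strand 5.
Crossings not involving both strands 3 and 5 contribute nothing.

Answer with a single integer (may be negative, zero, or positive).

Answer: -3

Derivation:
Gen 1: crossing 2x3. Both 3&5? no. Sum: 0
Gen 2: crossing 3x2. Both 3&5? no. Sum: 0
Gen 3: crossing 4x5. Both 3&5? no. Sum: 0
Gen 4: crossing 1x2. Both 3&5? no. Sum: 0
Gen 5: 3 under 5. Both 3&5? yes. Contrib: -1. Sum: -1
Gen 6: crossing 3x4. Both 3&5? no. Sum: -1
Gen 7: crossing 4x3. Both 3&5? no. Sum: -1
Gen 8: 5 over 3. Both 3&5? yes. Contrib: -1. Sum: -2
Gen 9: crossing 1x3. Both 3&5? no. Sum: -2
Gen 10: crossing 1x5. Both 3&5? no. Sum: -2
Gen 11: 3 under 5. Both 3&5? yes. Contrib: -1. Sum: -3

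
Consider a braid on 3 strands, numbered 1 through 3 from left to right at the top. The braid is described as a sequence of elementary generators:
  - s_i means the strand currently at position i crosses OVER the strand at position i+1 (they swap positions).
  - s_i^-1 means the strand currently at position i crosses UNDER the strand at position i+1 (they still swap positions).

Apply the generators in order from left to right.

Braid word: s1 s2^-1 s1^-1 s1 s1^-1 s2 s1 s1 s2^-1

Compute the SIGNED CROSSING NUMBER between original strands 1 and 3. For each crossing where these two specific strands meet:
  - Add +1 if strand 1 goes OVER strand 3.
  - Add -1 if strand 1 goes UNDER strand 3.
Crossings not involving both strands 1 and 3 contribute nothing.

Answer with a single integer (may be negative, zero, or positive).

Gen 1: crossing 1x2. Both 1&3? no. Sum: 0
Gen 2: 1 under 3. Both 1&3? yes. Contrib: -1. Sum: -1
Gen 3: crossing 2x3. Both 1&3? no. Sum: -1
Gen 4: crossing 3x2. Both 1&3? no. Sum: -1
Gen 5: crossing 2x3. Both 1&3? no. Sum: -1
Gen 6: crossing 2x1. Both 1&3? no. Sum: -1
Gen 7: 3 over 1. Both 1&3? yes. Contrib: -1. Sum: -2
Gen 8: 1 over 3. Both 1&3? yes. Contrib: +1. Sum: -1
Gen 9: crossing 1x2. Both 1&3? no. Sum: -1

Answer: -1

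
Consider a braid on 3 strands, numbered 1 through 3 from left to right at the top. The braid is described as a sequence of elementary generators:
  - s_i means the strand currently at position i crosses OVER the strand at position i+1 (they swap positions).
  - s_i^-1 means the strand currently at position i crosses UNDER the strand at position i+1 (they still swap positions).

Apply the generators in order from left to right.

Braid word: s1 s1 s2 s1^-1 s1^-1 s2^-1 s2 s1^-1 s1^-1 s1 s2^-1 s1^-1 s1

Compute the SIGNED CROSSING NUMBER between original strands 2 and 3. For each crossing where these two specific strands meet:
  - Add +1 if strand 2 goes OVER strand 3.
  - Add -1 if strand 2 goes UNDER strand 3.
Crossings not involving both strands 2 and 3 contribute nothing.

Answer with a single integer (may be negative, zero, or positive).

Gen 1: crossing 1x2. Both 2&3? no. Sum: 0
Gen 2: crossing 2x1. Both 2&3? no. Sum: 0
Gen 3: 2 over 3. Both 2&3? yes. Contrib: +1. Sum: 1
Gen 4: crossing 1x3. Both 2&3? no. Sum: 1
Gen 5: crossing 3x1. Both 2&3? no. Sum: 1
Gen 6: 3 under 2. Both 2&3? yes. Contrib: +1. Sum: 2
Gen 7: 2 over 3. Both 2&3? yes. Contrib: +1. Sum: 3
Gen 8: crossing 1x3. Both 2&3? no. Sum: 3
Gen 9: crossing 3x1. Both 2&3? no. Sum: 3
Gen 10: crossing 1x3. Both 2&3? no. Sum: 3
Gen 11: crossing 1x2. Both 2&3? no. Sum: 3
Gen 12: 3 under 2. Both 2&3? yes. Contrib: +1. Sum: 4
Gen 13: 2 over 3. Both 2&3? yes. Contrib: +1. Sum: 5

Answer: 5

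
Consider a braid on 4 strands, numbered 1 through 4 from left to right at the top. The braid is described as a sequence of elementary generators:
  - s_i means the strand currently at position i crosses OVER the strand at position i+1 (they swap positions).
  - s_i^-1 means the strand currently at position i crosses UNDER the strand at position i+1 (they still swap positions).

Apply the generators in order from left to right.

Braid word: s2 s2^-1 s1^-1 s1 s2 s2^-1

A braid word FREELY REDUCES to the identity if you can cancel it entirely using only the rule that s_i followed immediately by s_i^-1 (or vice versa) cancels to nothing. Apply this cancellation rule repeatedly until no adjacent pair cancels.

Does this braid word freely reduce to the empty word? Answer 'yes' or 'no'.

Answer: yes

Derivation:
Gen 1 (s2): push. Stack: [s2]
Gen 2 (s2^-1): cancels prior s2. Stack: []
Gen 3 (s1^-1): push. Stack: [s1^-1]
Gen 4 (s1): cancels prior s1^-1. Stack: []
Gen 5 (s2): push. Stack: [s2]
Gen 6 (s2^-1): cancels prior s2. Stack: []
Reduced word: (empty)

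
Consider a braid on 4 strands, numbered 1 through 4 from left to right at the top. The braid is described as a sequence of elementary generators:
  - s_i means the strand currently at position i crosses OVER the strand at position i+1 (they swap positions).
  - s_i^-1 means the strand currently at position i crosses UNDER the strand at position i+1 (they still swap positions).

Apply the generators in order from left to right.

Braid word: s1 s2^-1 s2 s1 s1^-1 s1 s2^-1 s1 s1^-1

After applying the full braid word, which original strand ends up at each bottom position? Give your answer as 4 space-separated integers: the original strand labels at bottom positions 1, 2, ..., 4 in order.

Gen 1 (s1): strand 1 crosses over strand 2. Perm now: [2 1 3 4]
Gen 2 (s2^-1): strand 1 crosses under strand 3. Perm now: [2 3 1 4]
Gen 3 (s2): strand 3 crosses over strand 1. Perm now: [2 1 3 4]
Gen 4 (s1): strand 2 crosses over strand 1. Perm now: [1 2 3 4]
Gen 5 (s1^-1): strand 1 crosses under strand 2. Perm now: [2 1 3 4]
Gen 6 (s1): strand 2 crosses over strand 1. Perm now: [1 2 3 4]
Gen 7 (s2^-1): strand 2 crosses under strand 3. Perm now: [1 3 2 4]
Gen 8 (s1): strand 1 crosses over strand 3. Perm now: [3 1 2 4]
Gen 9 (s1^-1): strand 3 crosses under strand 1. Perm now: [1 3 2 4]

Answer: 1 3 2 4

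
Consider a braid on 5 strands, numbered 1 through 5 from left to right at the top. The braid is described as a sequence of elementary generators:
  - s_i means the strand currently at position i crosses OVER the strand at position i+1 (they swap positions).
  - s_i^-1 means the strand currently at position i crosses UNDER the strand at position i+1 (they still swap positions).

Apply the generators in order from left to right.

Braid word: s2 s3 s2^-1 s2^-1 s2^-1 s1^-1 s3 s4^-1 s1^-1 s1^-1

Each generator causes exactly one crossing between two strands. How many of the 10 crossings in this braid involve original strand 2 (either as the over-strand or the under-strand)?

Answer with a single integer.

Gen 1: crossing 2x3. Involves strand 2? yes. Count so far: 1
Gen 2: crossing 2x4. Involves strand 2? yes. Count so far: 2
Gen 3: crossing 3x4. Involves strand 2? no. Count so far: 2
Gen 4: crossing 4x3. Involves strand 2? no. Count so far: 2
Gen 5: crossing 3x4. Involves strand 2? no. Count so far: 2
Gen 6: crossing 1x4. Involves strand 2? no. Count so far: 2
Gen 7: crossing 3x2. Involves strand 2? yes. Count so far: 3
Gen 8: crossing 3x5. Involves strand 2? no. Count so far: 3
Gen 9: crossing 4x1. Involves strand 2? no. Count so far: 3
Gen 10: crossing 1x4. Involves strand 2? no. Count so far: 3

Answer: 3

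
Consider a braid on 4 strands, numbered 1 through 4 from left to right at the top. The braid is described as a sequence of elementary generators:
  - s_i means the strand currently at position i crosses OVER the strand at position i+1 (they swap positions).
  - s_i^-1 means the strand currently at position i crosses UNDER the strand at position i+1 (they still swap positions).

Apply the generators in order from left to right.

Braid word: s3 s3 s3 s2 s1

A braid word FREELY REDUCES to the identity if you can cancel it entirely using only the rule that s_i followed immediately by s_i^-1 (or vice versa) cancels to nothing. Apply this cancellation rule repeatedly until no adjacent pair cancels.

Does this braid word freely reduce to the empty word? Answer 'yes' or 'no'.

Gen 1 (s3): push. Stack: [s3]
Gen 2 (s3): push. Stack: [s3 s3]
Gen 3 (s3): push. Stack: [s3 s3 s3]
Gen 4 (s2): push. Stack: [s3 s3 s3 s2]
Gen 5 (s1): push. Stack: [s3 s3 s3 s2 s1]
Reduced word: s3 s3 s3 s2 s1

Answer: no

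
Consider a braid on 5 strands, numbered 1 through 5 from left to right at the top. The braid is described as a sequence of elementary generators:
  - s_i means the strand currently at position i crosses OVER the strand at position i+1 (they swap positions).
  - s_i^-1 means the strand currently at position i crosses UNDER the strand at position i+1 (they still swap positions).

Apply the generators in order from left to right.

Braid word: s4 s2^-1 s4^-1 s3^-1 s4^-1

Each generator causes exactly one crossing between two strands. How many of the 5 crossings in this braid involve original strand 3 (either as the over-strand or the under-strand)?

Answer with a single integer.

Answer: 1

Derivation:
Gen 1: crossing 4x5. Involves strand 3? no. Count so far: 0
Gen 2: crossing 2x3. Involves strand 3? yes. Count so far: 1
Gen 3: crossing 5x4. Involves strand 3? no. Count so far: 1
Gen 4: crossing 2x4. Involves strand 3? no. Count so far: 1
Gen 5: crossing 2x5. Involves strand 3? no. Count so far: 1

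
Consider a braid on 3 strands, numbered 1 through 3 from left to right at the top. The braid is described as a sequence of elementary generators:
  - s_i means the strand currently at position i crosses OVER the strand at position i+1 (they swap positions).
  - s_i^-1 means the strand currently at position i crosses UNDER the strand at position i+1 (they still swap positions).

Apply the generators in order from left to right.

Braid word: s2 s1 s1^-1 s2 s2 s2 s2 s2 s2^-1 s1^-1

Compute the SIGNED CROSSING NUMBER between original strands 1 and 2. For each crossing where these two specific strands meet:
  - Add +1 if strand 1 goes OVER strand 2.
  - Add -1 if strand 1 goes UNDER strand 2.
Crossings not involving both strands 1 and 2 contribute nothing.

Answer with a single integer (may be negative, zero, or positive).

Answer: 0

Derivation:
Gen 1: crossing 2x3. Both 1&2? no. Sum: 0
Gen 2: crossing 1x3. Both 1&2? no. Sum: 0
Gen 3: crossing 3x1. Both 1&2? no. Sum: 0
Gen 4: crossing 3x2. Both 1&2? no. Sum: 0
Gen 5: crossing 2x3. Both 1&2? no. Sum: 0
Gen 6: crossing 3x2. Both 1&2? no. Sum: 0
Gen 7: crossing 2x3. Both 1&2? no. Sum: 0
Gen 8: crossing 3x2. Both 1&2? no. Sum: 0
Gen 9: crossing 2x3. Both 1&2? no. Sum: 0
Gen 10: crossing 1x3. Both 1&2? no. Sum: 0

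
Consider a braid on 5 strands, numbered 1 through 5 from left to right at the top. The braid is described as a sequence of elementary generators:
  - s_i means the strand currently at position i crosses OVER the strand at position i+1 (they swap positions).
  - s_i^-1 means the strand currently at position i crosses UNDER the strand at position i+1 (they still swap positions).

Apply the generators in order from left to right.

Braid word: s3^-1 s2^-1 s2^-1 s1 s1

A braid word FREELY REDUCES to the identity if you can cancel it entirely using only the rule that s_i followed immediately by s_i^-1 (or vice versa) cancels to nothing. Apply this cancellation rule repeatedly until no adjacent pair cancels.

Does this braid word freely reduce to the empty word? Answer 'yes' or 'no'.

Gen 1 (s3^-1): push. Stack: [s3^-1]
Gen 2 (s2^-1): push. Stack: [s3^-1 s2^-1]
Gen 3 (s2^-1): push. Stack: [s3^-1 s2^-1 s2^-1]
Gen 4 (s1): push. Stack: [s3^-1 s2^-1 s2^-1 s1]
Gen 5 (s1): push. Stack: [s3^-1 s2^-1 s2^-1 s1 s1]
Reduced word: s3^-1 s2^-1 s2^-1 s1 s1

Answer: no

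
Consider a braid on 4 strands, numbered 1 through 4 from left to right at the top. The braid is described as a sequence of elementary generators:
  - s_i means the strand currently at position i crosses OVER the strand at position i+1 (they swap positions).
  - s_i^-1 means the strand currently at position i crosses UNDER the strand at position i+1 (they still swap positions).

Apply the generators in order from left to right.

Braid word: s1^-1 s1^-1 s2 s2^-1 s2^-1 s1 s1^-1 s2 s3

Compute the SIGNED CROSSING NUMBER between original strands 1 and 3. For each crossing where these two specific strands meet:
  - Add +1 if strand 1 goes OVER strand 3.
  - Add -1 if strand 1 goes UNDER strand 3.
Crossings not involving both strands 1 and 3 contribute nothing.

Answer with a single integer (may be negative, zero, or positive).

Answer: 2

Derivation:
Gen 1: crossing 1x2. Both 1&3? no. Sum: 0
Gen 2: crossing 2x1. Both 1&3? no. Sum: 0
Gen 3: crossing 2x3. Both 1&3? no. Sum: 0
Gen 4: crossing 3x2. Both 1&3? no. Sum: 0
Gen 5: crossing 2x3. Both 1&3? no. Sum: 0
Gen 6: 1 over 3. Both 1&3? yes. Contrib: +1. Sum: 1
Gen 7: 3 under 1. Both 1&3? yes. Contrib: +1. Sum: 2
Gen 8: crossing 3x2. Both 1&3? no. Sum: 2
Gen 9: crossing 3x4. Both 1&3? no. Sum: 2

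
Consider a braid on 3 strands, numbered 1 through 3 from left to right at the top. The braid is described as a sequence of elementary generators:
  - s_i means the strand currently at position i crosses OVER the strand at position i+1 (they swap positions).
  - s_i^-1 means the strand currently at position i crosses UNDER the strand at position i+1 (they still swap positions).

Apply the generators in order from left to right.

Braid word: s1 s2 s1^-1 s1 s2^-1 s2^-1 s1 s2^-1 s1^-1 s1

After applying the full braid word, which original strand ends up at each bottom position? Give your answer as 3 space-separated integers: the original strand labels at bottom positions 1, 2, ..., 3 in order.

Gen 1 (s1): strand 1 crosses over strand 2. Perm now: [2 1 3]
Gen 2 (s2): strand 1 crosses over strand 3. Perm now: [2 3 1]
Gen 3 (s1^-1): strand 2 crosses under strand 3. Perm now: [3 2 1]
Gen 4 (s1): strand 3 crosses over strand 2. Perm now: [2 3 1]
Gen 5 (s2^-1): strand 3 crosses under strand 1. Perm now: [2 1 3]
Gen 6 (s2^-1): strand 1 crosses under strand 3. Perm now: [2 3 1]
Gen 7 (s1): strand 2 crosses over strand 3. Perm now: [3 2 1]
Gen 8 (s2^-1): strand 2 crosses under strand 1. Perm now: [3 1 2]
Gen 9 (s1^-1): strand 3 crosses under strand 1. Perm now: [1 3 2]
Gen 10 (s1): strand 1 crosses over strand 3. Perm now: [3 1 2]

Answer: 3 1 2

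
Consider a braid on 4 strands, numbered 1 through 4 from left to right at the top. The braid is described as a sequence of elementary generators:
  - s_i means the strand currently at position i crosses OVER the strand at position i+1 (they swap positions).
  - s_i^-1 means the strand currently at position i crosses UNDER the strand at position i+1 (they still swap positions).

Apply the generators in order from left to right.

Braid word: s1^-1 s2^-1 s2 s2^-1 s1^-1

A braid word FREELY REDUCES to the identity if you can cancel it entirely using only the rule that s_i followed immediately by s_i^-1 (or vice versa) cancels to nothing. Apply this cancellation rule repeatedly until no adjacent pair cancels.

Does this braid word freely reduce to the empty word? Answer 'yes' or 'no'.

Answer: no

Derivation:
Gen 1 (s1^-1): push. Stack: [s1^-1]
Gen 2 (s2^-1): push. Stack: [s1^-1 s2^-1]
Gen 3 (s2): cancels prior s2^-1. Stack: [s1^-1]
Gen 4 (s2^-1): push. Stack: [s1^-1 s2^-1]
Gen 5 (s1^-1): push. Stack: [s1^-1 s2^-1 s1^-1]
Reduced word: s1^-1 s2^-1 s1^-1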